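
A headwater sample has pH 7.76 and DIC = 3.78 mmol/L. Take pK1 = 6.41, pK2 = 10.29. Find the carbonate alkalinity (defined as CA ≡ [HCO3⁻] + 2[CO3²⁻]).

CA = [HCO3⁻] + 2[CO3²⁻] = (α₁ + 2α₂)·DIC
At pH 7.76: [H⁺]/K1 = 10^-1.35 = 0.044668, K2/[H⁺] = 10^-2.53 = 0.0029512
α₁ = 1/(1 + 0.044668 + 0.0029512) = 1/1.0476 = 0.9545; α₂ = α₁·K2/[H⁺] = 0.002817
α₁ + 2α₂ = 0.9602
CA = 0.9602 × 3.78 = 3.63 mmol/L

CA = 3.63 mmol/L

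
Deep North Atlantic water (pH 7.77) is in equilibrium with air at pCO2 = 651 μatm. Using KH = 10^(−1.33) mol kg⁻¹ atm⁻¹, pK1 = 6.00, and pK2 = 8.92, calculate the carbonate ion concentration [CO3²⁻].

[CO2*] = KH · pCO2 = 10^(−1.33) × 651×10^-6 = 3.045×10^-5 mol/kg
α₀ = 1/(1 + K1/[H⁺] + K1K2/[H⁺]²) = 1/(1 + 10^+1.77 + 10^+0.62) = 0.01561
DIC = [CO2*]/α₀ = 3.045×10^-5 / 0.01561 = 1.950 mmol/kg
[CO3²⁻] = α₂·DIC; α₂ = 0.06508, so [CO3²⁻] = 0.06508 × 1.950 = 0.127 mmol/kg

[CO3²⁻] = 0.127 mmol/kg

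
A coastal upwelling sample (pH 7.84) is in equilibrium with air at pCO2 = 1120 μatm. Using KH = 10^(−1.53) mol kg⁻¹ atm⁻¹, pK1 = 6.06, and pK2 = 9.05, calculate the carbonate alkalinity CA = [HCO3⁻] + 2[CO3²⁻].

CA = 2.24 mmol/kg

[CO2*] = KH · pCO2 = 10^(−1.53) × 1120×10^-6 = 3.305×10^-5 mol/kg
α₀ = 1/(1 + K1/[H⁺] + K1K2/[H⁺]²) = 1/(1 + 10^+1.78 + 10^+0.57) = 0.01539
DIC = [CO2*]/α₀ = 3.305×10^-5 / 0.01539 = 2.148 mmol/kg
CA = (α₁ + 2α₂)·DIC = (0.9274 + 2×0.05718) × 2.148 = 2.24 mmol/kg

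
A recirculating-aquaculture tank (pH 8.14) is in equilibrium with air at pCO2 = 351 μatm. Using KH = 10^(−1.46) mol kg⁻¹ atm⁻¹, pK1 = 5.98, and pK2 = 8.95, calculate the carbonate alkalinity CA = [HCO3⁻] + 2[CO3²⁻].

CA = 2.30 mmol/kg

[CO2*] = KH · pCO2 = 10^(−1.46) × 351×10^-6 = 1.217×10^-5 mol/kg
α₀ = 1/(1 + K1/[H⁺] + K1K2/[H⁺]²) = 1/(1 + 10^+2.16 + 10^+1.35) = 0.005955
DIC = [CO2*]/α₀ = 1.217×10^-5 / 0.005955 = 2.044 mmol/kg
CA = (α₁ + 2α₂)·DIC = (0.8607 + 2×0.1333) × 2.044 = 2.30 mmol/kg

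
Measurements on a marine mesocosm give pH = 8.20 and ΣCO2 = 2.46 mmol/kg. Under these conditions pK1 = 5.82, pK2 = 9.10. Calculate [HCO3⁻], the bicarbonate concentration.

α₁ = 1 / (1 + [H⁺]/K1 + K2/[H⁺]) = 1 / (1 + 10^-2.38 + 10^-0.90)
   = 1 / (1 + 0.0041687 + 0.12589) = 1/1.1301 = 0.8849
[HCO3⁻] = α₁ × DIC = 0.8849 × 2.46 = 2.18 mmol/kg

[HCO3⁻] = 2.18 mmol/kg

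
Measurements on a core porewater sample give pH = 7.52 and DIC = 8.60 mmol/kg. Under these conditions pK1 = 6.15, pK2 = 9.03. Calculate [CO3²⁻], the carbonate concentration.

α₂ = 1 / (1 + [H⁺]/K2 + [H⁺]²/(K1K2)) = 1 / (1 + 10^+1.51 + 10^+0.14)
   = 1 / (1 + 32.359 + 1.3804) = 1/34.740 = 0.02879
[CO3²⁻] = α₂ × DIC = 0.02879 × 8.60 = 0.248 mmol/kg

[CO3²⁻] = 0.248 mmol/kg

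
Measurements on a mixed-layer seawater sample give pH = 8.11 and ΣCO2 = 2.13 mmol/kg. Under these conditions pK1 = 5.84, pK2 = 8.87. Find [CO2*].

[CO2*] = 9.70 μmol/kg

α₀ = 1 / (1 + K1/[H⁺] + K1K2/[H⁺]²) = 1 / (1 + 10^+2.27 + 10^+1.51)
   = 1 / (1 + 186.21 + 32.359) = 1/219.57 = 0.004554
[CO2*] = α₀ × DIC = 0.004554 × 2.13 = 0.00970 mmol/kg = 9.70 μmol/kg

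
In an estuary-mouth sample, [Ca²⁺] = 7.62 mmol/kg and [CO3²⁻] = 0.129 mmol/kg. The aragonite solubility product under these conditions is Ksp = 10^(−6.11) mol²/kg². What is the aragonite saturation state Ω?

Ω = 1.27

Ksp = 10^(−6.11) = 7.762×10^-7
Ω = [Ca²⁺][CO3²⁻]/Ksp = (7.62×10^-3)(0.129×10^-3) / 7.762×10^-7 = 1.27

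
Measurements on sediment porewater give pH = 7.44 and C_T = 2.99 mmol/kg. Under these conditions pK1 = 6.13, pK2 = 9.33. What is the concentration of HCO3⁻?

[HCO3⁻] = 2.82 mmol/kg

α₁ = 1 / (1 + [H⁺]/K1 + K2/[H⁺]) = 1 / (1 + 10^-1.31 + 10^-1.89)
   = 1 / (1 + 0.048978 + 0.012882) = 1/1.0619 = 0.9417
[HCO3⁻] = α₁ × DIC = 0.9417 × 2.99 = 2.82 mmol/kg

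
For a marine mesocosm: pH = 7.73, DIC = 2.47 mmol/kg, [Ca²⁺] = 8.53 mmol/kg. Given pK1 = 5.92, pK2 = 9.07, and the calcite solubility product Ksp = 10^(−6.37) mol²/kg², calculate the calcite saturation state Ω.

α₂ = 1 / (1 + [H⁺]/K2 + [H⁺]²/(K1K2)) = 1 / (1 + 10^+1.34 + 10^-0.47)
   = 1 / (1 + 21.878 + 0.33884) = 1/23.216 = 0.04307
[CO3²⁻] = α₂ × DIC = 0.04307 × 2.47 = 0.1064 mmol/kg
Ksp = 10^(−6.37) = 4.266×10^-7
Ω = [Ca²⁺][CO3²⁻]/Ksp = (8.53×10^-3)(1.064×10^-4) / 4.266×10^-7 = 2.13

Ω = 2.13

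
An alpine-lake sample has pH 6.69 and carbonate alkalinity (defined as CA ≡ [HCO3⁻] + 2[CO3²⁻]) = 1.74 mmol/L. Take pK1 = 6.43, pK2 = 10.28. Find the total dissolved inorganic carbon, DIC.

DIC = 2.70 mmol/L

CA = [HCO3⁻] + 2[CO3²⁻] = (α₁ + 2α₂)·DIC
At pH 6.69: [H⁺]/K1 = 10^-0.26 = 0.54954, K2/[H⁺] = 10^-3.59 = 0.00025704
α₁ = 1/(1 + 0.54954 + 0.00025704) = 1/1.5498 = 0.6452; α₂ = α₁·K2/[H⁺] = 0.0001659
α₁ + 2α₂ = 0.6456
DIC = CA / (α₁ + 2α₂) = 1.74 / 0.6456 = 2.70 mmol/L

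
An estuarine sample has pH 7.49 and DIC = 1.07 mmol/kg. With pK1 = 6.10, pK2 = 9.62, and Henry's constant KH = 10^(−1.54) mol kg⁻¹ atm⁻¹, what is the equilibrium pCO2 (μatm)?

pCO2 = 1440 μatm

α₀ = 1 / (1 + K1/[H⁺] + K1K2/[H⁺]²) = 1 / (1 + 10^+1.39 + 10^-0.74)
   = 1 / (1 + 24.547 + 0.18197) = 1/25.729 = 0.03887
[CO2*] = α₀ × DIC = 0.03887 × 1.07 = 0.04159 mmol/kg
pCO2 = [CO2*]/KH = 4.159×10^-5 / 2.884×10^-2 = 1440 μatm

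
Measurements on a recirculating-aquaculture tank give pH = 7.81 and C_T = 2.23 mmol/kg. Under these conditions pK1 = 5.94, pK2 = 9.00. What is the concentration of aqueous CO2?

α₀ = 1 / (1 + K1/[H⁺] + K1K2/[H⁺]²) = 1 / (1 + 10^+1.87 + 10^+0.68)
   = 1 / (1 + 74.131 + 4.7863) = 1/79.917 = 0.01251
[CO2*] = α₀ × DIC = 0.01251 × 2.23 = 0.0279 mmol/kg

[CO2*] = 0.0279 mmol/kg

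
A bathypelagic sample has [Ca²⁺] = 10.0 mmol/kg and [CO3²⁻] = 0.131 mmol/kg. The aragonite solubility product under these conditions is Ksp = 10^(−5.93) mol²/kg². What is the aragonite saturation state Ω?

Ksp = 10^(−5.93) = 1.175×10^-6
Ω = [Ca²⁺][CO3²⁻]/Ksp = (10.0×10^-3)(0.131×10^-3) / 1.175×10^-6 = 1.11

Ω = 1.11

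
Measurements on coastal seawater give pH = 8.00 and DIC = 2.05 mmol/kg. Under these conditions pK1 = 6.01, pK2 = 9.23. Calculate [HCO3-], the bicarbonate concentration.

α₁ = 1 / (1 + [H⁺]/K1 + K2/[H⁺]) = 1 / (1 + 10^-1.99 + 10^-1.23)
   = 1 / (1 + 0.010233 + 0.058884) = 1/1.0691 = 0.9354
[HCO3⁻] = α₁ × DIC = 0.9354 × 2.05 = 1.92 mmol/kg

[HCO3⁻] = 1.92 mmol/kg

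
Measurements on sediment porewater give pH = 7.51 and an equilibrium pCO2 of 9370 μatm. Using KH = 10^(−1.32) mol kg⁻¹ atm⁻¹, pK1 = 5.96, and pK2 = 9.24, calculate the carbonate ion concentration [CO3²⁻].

[CO2*] = KH · pCO2 = 10^(−1.32) × 9370×10^-6 = 4.485×10^-4 mol/kg
α₀ = 1/(1 + K1/[H⁺] + K1K2/[H⁺]²) = 1/(1 + 10^+1.55 + 10^-0.18) = 0.02692
DIC = [CO2*]/α₀ = 4.485×10^-4 / 0.02692 = 16.66 mmol/kg
[CO3²⁻] = α₂·DIC; α₂ = 0.01779, so [CO3²⁻] = 0.01779 × 16.66 = 0.296 mmol/kg

[CO3²⁻] = 0.296 mmol/kg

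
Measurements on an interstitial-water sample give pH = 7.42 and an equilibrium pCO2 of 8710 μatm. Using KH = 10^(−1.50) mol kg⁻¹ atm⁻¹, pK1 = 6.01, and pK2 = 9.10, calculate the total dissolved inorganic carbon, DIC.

[CO2*] = KH · pCO2 = 10^(−1.50) × 8710×10^-6 = 2.754×10^-4 mol/kg
α₀ = 1/(1 + K1/[H⁺] + K1K2/[H⁺]²) = 1/(1 + 10^+1.41 + 10^-0.27) = 0.03671
DIC = [CO2*]/α₀ = 2.754×10^-4 / 0.03671 = 7.50 mmol/kg

DIC = 7.50 mmol/kg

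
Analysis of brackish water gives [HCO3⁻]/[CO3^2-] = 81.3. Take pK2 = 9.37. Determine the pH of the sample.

pH = 7.46

From K2 = [H⁺][CO3^2-]/[HCO3⁻]:  pH = pK2 − log₁₀([HCO3⁻]/[CO3^2-])
log₁₀(81.3) = +1.910
pH = 9.37 − (+1.910) = 7.46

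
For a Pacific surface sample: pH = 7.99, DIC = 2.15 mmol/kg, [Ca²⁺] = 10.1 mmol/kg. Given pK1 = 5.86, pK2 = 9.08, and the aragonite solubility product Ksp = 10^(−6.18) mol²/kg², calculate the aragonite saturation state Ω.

α₂ = 1 / (1 + [H⁺]/K2 + [H⁺]²/(K1K2)) = 1 / (1 + 10^+1.09 + 10^-1.04)
   = 1 / (1 + 12.303 + 0.091201) = 1/13.394 = 0.07466
[CO3²⁻] = α₂ × DIC = 0.07466 × 2.15 = 0.1605 mmol/kg
Ksp = 10^(−6.18) = 6.607×10^-7
Ω = [Ca²⁺][CO3²⁻]/Ksp = (10.1×10^-3)(1.605×10^-4) / 6.607×10^-7 = 2.45

Ω = 2.45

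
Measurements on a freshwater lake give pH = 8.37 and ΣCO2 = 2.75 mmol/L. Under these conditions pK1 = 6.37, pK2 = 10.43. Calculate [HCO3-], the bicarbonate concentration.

[HCO3⁻] = 2.70 mmol/L

α₁ = 1 / (1 + [H⁺]/K1 + K2/[H⁺]) = 1 / (1 + 10^-2.00 + 10^-2.06)
   = 1 / (1 + 0.010000 + 0.0087096) = 1/1.0187 = 0.9816
[HCO3⁻] = α₁ × DIC = 0.9816 × 2.75 = 2.70 mmol/L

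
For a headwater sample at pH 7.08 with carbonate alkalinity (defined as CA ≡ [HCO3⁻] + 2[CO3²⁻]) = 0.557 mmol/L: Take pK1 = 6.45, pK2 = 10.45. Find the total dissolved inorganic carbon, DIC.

DIC = 0.687 mmol/L

CA = [HCO3⁻] + 2[CO3²⁻] = (α₁ + 2α₂)·DIC
At pH 7.08: [H⁺]/K1 = 10^-0.63 = 0.23442, K2/[H⁺] = 10^-3.37 = 0.00042658
α₁ = 1/(1 + 0.23442 + 0.00042658) = 1/1.2348 = 0.8098; α₂ = α₁·K2/[H⁺] = 0.0003455
α₁ + 2α₂ = 0.8105
DIC = CA / (α₁ + 2α₂) = 0.557 / 0.8105 = 0.687 mmol/L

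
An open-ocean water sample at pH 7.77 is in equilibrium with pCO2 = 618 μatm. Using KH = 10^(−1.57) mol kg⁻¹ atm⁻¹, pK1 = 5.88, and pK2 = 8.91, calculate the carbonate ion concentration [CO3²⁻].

[CO2*] = KH · pCO2 = 10^(−1.57) × 618×10^-6 = 1.663×10^-5 mol/kg
α₀ = 1/(1 + K1/[H⁺] + K1K2/[H⁺]²) = 1/(1 + 10^+1.89 + 10^+0.75) = 0.01187
DIC = [CO2*]/α₀ = 1.663×10^-5 / 0.01187 = 1.401 mmol/kg
[CO3²⁻] = α₂·DIC; α₂ = 0.06675, so [CO3²⁻] = 0.06675 × 1.401 = 0.0935 mmol/kg

[CO3²⁻] = 0.0935 mmol/kg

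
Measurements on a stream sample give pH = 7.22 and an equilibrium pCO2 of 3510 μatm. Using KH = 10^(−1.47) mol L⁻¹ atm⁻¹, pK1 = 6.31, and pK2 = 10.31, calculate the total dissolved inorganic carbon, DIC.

[CO2*] = KH · pCO2 = 10^(−1.47) × 3510×10^-6 = 1.189×10^-4 mol/L
α₀ = 1/(1 + K1/[H⁺] + K1K2/[H⁺]²) = 1/(1 + 10^+0.91 + 10^-2.18) = 0.1095
DIC = [CO2*]/α₀ = 1.189×10^-4 / 0.1095 = 1.09 mmol/L

DIC = 1.09 mmol/L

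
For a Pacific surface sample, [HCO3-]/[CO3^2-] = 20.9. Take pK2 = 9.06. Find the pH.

pH = 7.74

From K2 = [H⁺][CO3^2-]/[HCO3-]:  pH = pK2 − log₁₀([HCO3-]/[CO3^2-])
log₁₀(20.9) = +1.320
pH = 9.06 − (+1.320) = 7.74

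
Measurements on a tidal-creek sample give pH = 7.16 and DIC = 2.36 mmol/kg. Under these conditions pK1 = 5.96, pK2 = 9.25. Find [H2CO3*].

α₀ = 1 / (1 + K1/[H⁺] + K1K2/[H⁺]²) = 1 / (1 + 10^+1.20 + 10^-0.89)
   = 1 / (1 + 15.849 + 0.12882) = 1/16.978 = 0.05890
[CO2*] = α₀ × DIC = 0.05890 × 2.36 = 0.139 mmol/kg

[CO2*] = 0.139 mmol/kg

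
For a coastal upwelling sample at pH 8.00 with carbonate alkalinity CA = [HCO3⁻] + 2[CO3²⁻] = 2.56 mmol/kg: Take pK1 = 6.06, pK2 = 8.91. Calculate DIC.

CA = [HCO3⁻] + 2[CO3²⁻] = (α₁ + 2α₂)·DIC
At pH 8.00: [H⁺]/K1 = 10^-1.94 = 0.011482, K2/[H⁺] = 10^-0.91 = 0.12303
α₁ = 1/(1 + 0.011482 + 0.12303) = 1/1.1345 = 0.8814; α₂ = α₁·K2/[H⁺] = 0.1084
α₁ + 2α₂ = 1.0983
DIC = CA / (α₁ + 2α₂) = 2.56 / 1.0983 = 2.33 mmol/kg

DIC = 2.33 mmol/kg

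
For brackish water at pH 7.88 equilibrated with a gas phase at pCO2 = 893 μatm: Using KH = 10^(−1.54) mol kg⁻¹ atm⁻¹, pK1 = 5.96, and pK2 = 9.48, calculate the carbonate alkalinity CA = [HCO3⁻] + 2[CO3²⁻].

CA = 2.25 mmol/kg

[CO2*] = KH · pCO2 = 10^(−1.54) × 893×10^-6 = 2.575×10^-5 mol/kg
α₀ = 1/(1 + K1/[H⁺] + K1K2/[H⁺]²) = 1/(1 + 10^+1.92 + 10^+0.32) = 0.01159
DIC = [CO2*]/α₀ = 2.575×10^-5 / 0.01159 = 2.222 mmol/kg
CA = (α₁ + 2α₂)·DIC = (0.9642 + 2×0.02422) × 2.222 = 2.25 mmol/kg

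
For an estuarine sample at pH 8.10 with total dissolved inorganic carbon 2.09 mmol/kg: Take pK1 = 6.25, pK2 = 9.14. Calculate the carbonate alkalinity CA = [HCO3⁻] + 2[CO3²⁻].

CA = [HCO3⁻] + 2[CO3²⁻] = (α₁ + 2α₂)·DIC
At pH 8.10: [H⁺]/K1 = 10^-1.85 = 0.014125, K2/[H⁺] = 10^-1.04 = 0.091201
α₁ = 1/(1 + 0.014125 + 0.091201) = 1/1.1053 = 0.9047; α₂ = α₁·K2/[H⁺] = 0.08251
α₁ + 2α₂ = 1.0697
CA = 1.0697 × 2.09 = 2.24 mmol/kg

CA = 2.24 mmol/kg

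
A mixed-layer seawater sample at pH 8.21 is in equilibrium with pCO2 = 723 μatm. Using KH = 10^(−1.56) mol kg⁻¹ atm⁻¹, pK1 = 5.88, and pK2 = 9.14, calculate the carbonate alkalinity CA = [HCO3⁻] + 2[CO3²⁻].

CA = 5.26 mmol/kg

[CO2*] = KH · pCO2 = 10^(−1.56) × 723×10^-6 = 1.991×10^-5 mol/kg
α₀ = 1/(1 + K1/[H⁺] + K1K2/[H⁺]²) = 1/(1 + 10^+2.33 + 10^+1.40) = 0.004168
DIC = [CO2*]/α₀ = 1.991×10^-5 / 0.004168 = 4.777 mmol/kg
CA = (α₁ + 2α₂)·DIC = (0.8911 + 2×0.1047) × 4.777 = 5.26 mmol/kg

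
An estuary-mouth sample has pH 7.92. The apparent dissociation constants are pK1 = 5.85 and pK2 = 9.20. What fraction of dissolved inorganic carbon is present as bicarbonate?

α₁ = 1 / (1 + [H⁺]/K1 + K2/[H⁺]) = 1 / (1 + 10^-2.07 + 10^-1.28)
   = 1 / (1 + 0.0085114 + 0.052481) = 1/1.0610 = 0.9425

α₁ = 0.943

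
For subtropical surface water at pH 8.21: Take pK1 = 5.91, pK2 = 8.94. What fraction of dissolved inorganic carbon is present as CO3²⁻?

α₂ = 0.156

α₂ = 1 / (1 + [H⁺]/K2 + [H⁺]²/(K1K2)) = 1 / (1 + 10^+0.73 + 10^-1.57)
   = 1 / (1 + 5.3703 + 0.026915) = 1/6.3972 = 0.1563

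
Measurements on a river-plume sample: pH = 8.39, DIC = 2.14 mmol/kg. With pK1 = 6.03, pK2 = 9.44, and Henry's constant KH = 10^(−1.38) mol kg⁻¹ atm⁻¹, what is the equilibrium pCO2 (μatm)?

α₀ = 1 / (1 + K1/[H⁺] + K1K2/[H⁺]²) = 1 / (1 + 10^+2.36 + 10^+1.31)
   = 1 / (1 + 229.09 + 20.417) = 1/250.50 = 0.003992
[CO2*] = α₀ × DIC = 0.003992 × 2.14 = 0.008543 mmol/kg = 8.543 μmol/kg
pCO2 = [CO2*]/KH = 8.543×10^-6 / 4.169×10^-2 = 205 μatm

pCO2 = 205 μatm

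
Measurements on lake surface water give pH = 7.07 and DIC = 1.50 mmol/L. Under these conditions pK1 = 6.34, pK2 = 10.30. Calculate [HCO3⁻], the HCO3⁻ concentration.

[HCO3⁻] = 1.26 mmol/L

α₁ = 1 / (1 + [H⁺]/K1 + K2/[H⁺]) = 1 / (1 + 10^-0.73 + 10^-3.23)
   = 1 / (1 + 0.18621 + 0.00058884) = 1/1.1868 = 0.8426
[HCO3⁻] = α₁ × DIC = 0.8426 × 1.50 = 1.26 mmol/L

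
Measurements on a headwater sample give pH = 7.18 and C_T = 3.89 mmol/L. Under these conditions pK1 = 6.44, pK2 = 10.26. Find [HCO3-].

[HCO3⁻] = 3.29 mmol/L

α₁ = 1 / (1 + [H⁺]/K1 + K2/[H⁺]) = 1 / (1 + 10^-0.74 + 10^-3.08)
   = 1 / (1 + 0.18197 + 0.00083176) = 1/1.1828 = 0.8455
[HCO3⁻] = α₁ × DIC = 0.8455 × 3.89 = 3.29 mmol/L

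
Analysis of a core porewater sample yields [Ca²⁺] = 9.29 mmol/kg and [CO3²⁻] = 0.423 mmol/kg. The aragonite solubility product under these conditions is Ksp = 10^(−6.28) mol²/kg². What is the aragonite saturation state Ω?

Ksp = 10^(−6.28) = 5.248×10^-7
Ω = [Ca²⁺][CO3²⁻]/Ksp = (9.29×10^-3)(0.423×10^-3) / 5.248×10^-7 = 7.49

Ω = 7.49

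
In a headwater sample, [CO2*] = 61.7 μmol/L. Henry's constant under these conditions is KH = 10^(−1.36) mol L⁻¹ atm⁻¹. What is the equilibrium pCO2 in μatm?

pCO2 = 1410 μatm

KH = 10^(−1.36) = 4.365×10^-2 mol L⁻¹ atm⁻¹
pCO2 = [CO2*]/KH = 61.7×10^-6 / 4.365×10^-2 = 1.41×10^-3 atm = 1410 μatm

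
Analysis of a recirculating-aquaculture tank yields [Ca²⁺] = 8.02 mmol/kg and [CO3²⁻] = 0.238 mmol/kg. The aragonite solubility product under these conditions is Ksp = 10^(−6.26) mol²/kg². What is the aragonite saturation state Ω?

Ksp = 10^(−6.26) = 5.495×10^-7
Ω = [Ca²⁺][CO3²⁻]/Ksp = (8.02×10^-3)(0.238×10^-3) / 5.495×10^-7 = 3.47

Ω = 3.47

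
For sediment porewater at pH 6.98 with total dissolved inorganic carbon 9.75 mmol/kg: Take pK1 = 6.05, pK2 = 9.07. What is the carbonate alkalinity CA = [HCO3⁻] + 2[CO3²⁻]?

CA = 8.80 mmol/kg

CA = [HCO3⁻] + 2[CO3²⁻] = (α₁ + 2α₂)·DIC
At pH 6.98: [H⁺]/K1 = 10^-0.93 = 0.11749, K2/[H⁺] = 10^-2.09 = 0.0081283
α₁ = 1/(1 + 0.11749 + 0.0081283) = 1/1.1256 = 0.8884; α₂ = α₁·K2/[H⁺] = 0.007221
α₁ + 2α₂ = 0.9028
CA = 0.9028 × 9.75 = 8.80 mmol/kg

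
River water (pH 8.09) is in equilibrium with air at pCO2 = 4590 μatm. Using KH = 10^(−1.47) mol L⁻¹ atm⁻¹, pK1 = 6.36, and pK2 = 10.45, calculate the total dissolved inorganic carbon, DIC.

DIC = 8.54 mmol/L

[CO2*] = KH · pCO2 = 10^(−1.47) × 4590×10^-6 = 1.555×10^-4 mol/L
α₀ = 1/(1 + K1/[H⁺] + K1K2/[H⁺]²) = 1/(1 + 10^+1.73 + 10^-0.63) = 0.01820
DIC = [CO2*]/α₀ = 1.555×10^-4 / 0.01820 = 8.54 mmol/L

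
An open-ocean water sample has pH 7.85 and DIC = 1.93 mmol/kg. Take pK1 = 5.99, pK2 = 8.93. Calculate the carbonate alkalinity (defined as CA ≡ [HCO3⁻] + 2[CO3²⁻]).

CA = 2.05 mmol/kg

CA = [HCO3⁻] + 2[CO3²⁻] = (α₁ + 2α₂)·DIC
At pH 7.85: [H⁺]/K1 = 10^-1.86 = 0.013804, K2/[H⁺] = 10^-1.08 = 0.083176
α₁ = 1/(1 + 0.013804 + 0.083176) = 1/1.0970 = 0.9116; α₂ = α₁·K2/[H⁺] = 0.07582
α₁ + 2α₂ = 1.0632
CA = 1.0632 × 1.93 = 2.05 mmol/kg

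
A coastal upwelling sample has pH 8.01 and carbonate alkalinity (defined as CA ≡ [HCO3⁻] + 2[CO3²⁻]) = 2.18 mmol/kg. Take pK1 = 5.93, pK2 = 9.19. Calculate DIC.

CA = [HCO3⁻] + 2[CO3²⁻] = (α₁ + 2α₂)·DIC
At pH 8.01: [H⁺]/K1 = 10^-2.08 = 0.0083176, K2/[H⁺] = 10^-1.18 = 0.066069
α₁ = 1/(1 + 0.0083176 + 0.066069) = 1/1.0744 = 0.9308; α₂ = α₁·K2/[H⁺] = 0.06149
α₁ + 2α₂ = 1.0538
DIC = CA / (α₁ + 2α₂) = 2.18 / 1.0538 = 2.07 mmol/kg

DIC = 2.07 mmol/kg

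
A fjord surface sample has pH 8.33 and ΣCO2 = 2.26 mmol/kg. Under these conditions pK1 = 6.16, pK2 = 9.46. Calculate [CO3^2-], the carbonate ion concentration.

[CO3²⁻] = 0.155 mmol/kg

α₂ = 1 / (1 + [H⁺]/K2 + [H⁺]²/(K1K2)) = 1 / (1 + 10^+1.13 + 10^-1.04)
   = 1 / (1 + 13.490 + 0.091201) = 1/14.581 = 0.06858
[CO3²⁻] = α₂ × DIC = 0.06858 × 2.26 = 0.155 mmol/kg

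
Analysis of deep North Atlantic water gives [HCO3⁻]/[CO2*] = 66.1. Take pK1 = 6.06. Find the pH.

pH = 7.88

From K1 = [H⁺][HCO3⁻]/[CO2*]:  pH = pK1 + log₁₀([HCO3⁻]/[CO2*])
log₁₀(66.1) = +1.820
pH = 6.06 + (+1.820) = 7.88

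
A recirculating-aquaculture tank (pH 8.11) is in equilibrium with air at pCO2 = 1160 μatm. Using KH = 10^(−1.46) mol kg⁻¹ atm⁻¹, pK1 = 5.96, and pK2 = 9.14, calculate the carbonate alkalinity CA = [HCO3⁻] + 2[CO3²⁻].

[CO2*] = KH · pCO2 = 10^(−1.46) × 1160×10^-6 = 4.022×10^-5 mol/kg
α₀ = 1/(1 + K1/[H⁺] + K1K2/[H⁺]²) = 1/(1 + 10^+2.15 + 10^+1.12) = 0.006434
DIC = [CO2*]/α₀ = 4.022×10^-5 / 0.006434 = 6.252 mmol/kg
CA = (α₁ + 2α₂)·DIC = (0.9088 + 2×0.08481) × 6.252 = 6.74 mmol/kg

CA = 6.74 mmol/kg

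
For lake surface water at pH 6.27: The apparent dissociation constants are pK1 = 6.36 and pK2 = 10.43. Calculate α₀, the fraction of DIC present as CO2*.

α₀ = 0.552

α₀ = 1 / (1 + K1/[H⁺] + K1K2/[H⁺]²) = 1 / (1 + 10^-0.09 + 10^-4.25)
   = 1 / (1 + 0.81283 + 5.6234×10^-5) = 1/1.8129 = 0.5516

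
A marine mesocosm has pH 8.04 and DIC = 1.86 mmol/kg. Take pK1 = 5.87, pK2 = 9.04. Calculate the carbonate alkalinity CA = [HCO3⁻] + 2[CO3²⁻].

CA = 2.02 mmol/kg

CA = [HCO3⁻] + 2[CO3²⁻] = (α₁ + 2α₂)·DIC
At pH 8.04: [H⁺]/K1 = 10^-2.17 = 0.0067608, K2/[H⁺] = 10^-1.00 = 0.10000
α₁ = 1/(1 + 0.0067608 + 0.10000) = 1/1.1068 = 0.9035; α₂ = α₁·K2/[H⁺] = 0.09035
α₁ + 2α₂ = 1.0842
CA = 1.0842 × 1.86 = 2.02 mmol/kg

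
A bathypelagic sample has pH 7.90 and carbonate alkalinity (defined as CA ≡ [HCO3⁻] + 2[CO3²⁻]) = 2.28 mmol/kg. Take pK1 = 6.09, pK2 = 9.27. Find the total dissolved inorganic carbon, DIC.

DIC = 2.22 mmol/kg

CA = [HCO3⁻] + 2[CO3²⁻] = (α₁ + 2α₂)·DIC
At pH 7.90: [H⁺]/K1 = 10^-1.81 = 0.015488, K2/[H⁺] = 10^-1.37 = 0.042658
α₁ = 1/(1 + 0.015488 + 0.042658) = 1/1.0581 = 0.9450; α₂ = α₁·K2/[H⁺] = 0.04031
α₁ + 2α₂ = 1.0257
DIC = CA / (α₁ + 2α₂) = 2.28 / 1.0257 = 2.22 mmol/kg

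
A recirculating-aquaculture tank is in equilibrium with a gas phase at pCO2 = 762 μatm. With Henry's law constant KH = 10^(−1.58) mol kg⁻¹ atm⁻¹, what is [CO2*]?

[CO2*] = 20.0 μmol/kg

KH = 10^(−1.58) = 2.630×10^-2 mol kg⁻¹ atm⁻¹
[CO2*] = KH · pCO2 = 2.630×10^-2 × 762×10^-6 atm = 2.00×10^-5 mol/kg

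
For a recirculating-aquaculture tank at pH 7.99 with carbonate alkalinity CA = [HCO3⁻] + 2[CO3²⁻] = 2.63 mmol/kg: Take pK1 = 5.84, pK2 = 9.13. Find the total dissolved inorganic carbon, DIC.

CA = [HCO3⁻] + 2[CO3²⁻] = (α₁ + 2α₂)·DIC
At pH 7.99: [H⁺]/K1 = 10^-2.15 = 0.0070795, K2/[H⁺] = 10^-1.14 = 0.072444
α₁ = 1/(1 + 0.0070795 + 0.072444) = 1/1.0795 = 0.9263; α₂ = α₁·K2/[H⁺] = 0.06711
α₁ + 2α₂ = 1.0605
DIC = CA / (α₁ + 2α₂) = 2.63 / 1.0605 = 2.48 mmol/kg

DIC = 2.48 mmol/kg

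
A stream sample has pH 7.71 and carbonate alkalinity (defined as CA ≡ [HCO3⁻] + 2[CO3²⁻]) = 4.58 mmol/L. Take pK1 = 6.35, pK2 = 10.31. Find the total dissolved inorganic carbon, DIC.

CA = [HCO3⁻] + 2[CO3²⁻] = (α₁ + 2α₂)·DIC
At pH 7.71: [H⁺]/K1 = 10^-1.36 = 0.043652, K2/[H⁺] = 10^-2.60 = 0.0025119
α₁ = 1/(1 + 0.043652 + 0.0025119) = 1/1.0462 = 0.9559; α₂ = α₁·K2/[H⁺] = 0.002401
α₁ + 2α₂ = 0.9607
DIC = CA / (α₁ + 2α₂) = 4.58 / 0.9607 = 4.77 mmol/L

DIC = 4.77 mmol/L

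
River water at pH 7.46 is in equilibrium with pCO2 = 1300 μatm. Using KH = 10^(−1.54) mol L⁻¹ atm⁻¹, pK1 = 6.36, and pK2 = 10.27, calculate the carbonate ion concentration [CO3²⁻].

[CO3²⁻] = 0.731 μmol/L

[CO2*] = KH · pCO2 = 10^(−1.54) × 1300×10^-6 = 3.749×10^-5 mol/L
α₀ = 1/(1 + K1/[H⁺] + K1K2/[H⁺]²) = 1/(1 + 10^+1.10 + 10^-1.71) = 0.07348
DIC = [CO2*]/α₀ = 3.749×10^-5 / 0.07348 = 0.5102 mmol/L
[CO3²⁻] = α₂·DIC; α₂ = 0.001433, so [CO3²⁻] = 0.001433 × 0.5102 = 0.000731 mmol/L = 0.731 μmol/L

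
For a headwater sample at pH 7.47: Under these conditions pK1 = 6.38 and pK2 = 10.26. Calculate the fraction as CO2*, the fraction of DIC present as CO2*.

α₀ = 0.0751

α₀ = 1 / (1 + K1/[H⁺] + K1K2/[H⁺]²) = 1 / (1 + 10^+1.09 + 10^-1.70)
   = 1 / (1 + 12.303 + 0.019953) = 1/13.323 = 0.07506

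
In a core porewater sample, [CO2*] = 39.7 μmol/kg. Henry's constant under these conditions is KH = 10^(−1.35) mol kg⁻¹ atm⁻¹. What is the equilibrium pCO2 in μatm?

KH = 10^(−1.35) = 4.467×10^-2 mol kg⁻¹ atm⁻¹
pCO2 = [CO2*]/KH = 39.7×10^-6 / 4.467×10^-2 = 8.89×10^-4 atm = 889 μatm

pCO2 = 889 μatm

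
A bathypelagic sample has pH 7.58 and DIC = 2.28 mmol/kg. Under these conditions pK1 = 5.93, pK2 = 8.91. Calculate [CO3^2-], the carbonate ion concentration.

α₂ = 1 / (1 + [H⁺]/K2 + [H⁺]²/(K1K2)) = 1 / (1 + 10^+1.33 + 10^-0.32)
   = 1 / (1 + 21.380 + 0.47863) = 1/22.858 = 0.04375
[CO3²⁻] = α₂ × DIC = 0.04375 × 2.28 = 0.0997 mmol/kg

[CO3²⁻] = 0.0997 mmol/kg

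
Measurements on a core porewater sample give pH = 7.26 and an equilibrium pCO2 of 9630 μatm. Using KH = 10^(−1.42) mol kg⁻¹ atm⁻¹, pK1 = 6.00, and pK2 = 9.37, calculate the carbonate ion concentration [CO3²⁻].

[CO2*] = KH · pCO2 = 10^(−1.42) × 9630×10^-6 = 3.661×10^-4 mol/kg
α₀ = 1/(1 + K1/[H⁺] + K1K2/[H⁺]²) = 1/(1 + 10^+1.26 + 10^-0.85) = 0.05171
DIC = [CO2*]/α₀ = 3.661×10^-4 / 0.05171 = 7.080 mmol/kg
[CO3²⁻] = α₂·DIC; α₂ = 0.007304, so [CO3²⁻] = 0.007304 × 7.080 = 0.0517 mmol/kg

[CO3²⁻] = 0.0517 mmol/kg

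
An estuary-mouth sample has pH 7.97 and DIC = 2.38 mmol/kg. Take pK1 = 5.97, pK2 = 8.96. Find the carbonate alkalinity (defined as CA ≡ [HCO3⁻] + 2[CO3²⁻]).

CA = 2.58 mmol/kg

CA = [HCO3⁻] + 2[CO3²⁻] = (α₁ + 2α₂)·DIC
At pH 7.97: [H⁺]/K1 = 10^-2.00 = 0.010000, K2/[H⁺] = 10^-0.99 = 0.10233
α₁ = 1/(1 + 0.010000 + 0.10233) = 1/1.1123 = 0.8990; α₂ = α₁·K2/[H⁺] = 0.09200
α₁ + 2α₂ = 1.0830
CA = 1.0830 × 2.38 = 2.58 mmol/kg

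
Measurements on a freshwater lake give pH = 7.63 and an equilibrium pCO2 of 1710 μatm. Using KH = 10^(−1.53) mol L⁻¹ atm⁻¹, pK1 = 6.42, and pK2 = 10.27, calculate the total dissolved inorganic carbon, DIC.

[CO2*] = KH · pCO2 = 10^(−1.53) × 1710×10^-6 = 5.047×10^-5 mol/L
α₀ = 1/(1 + K1/[H⁺] + K1K2/[H⁺]²) = 1/(1 + 10^+1.21 + 10^-1.43) = 0.05795
DIC = [CO2*]/α₀ = 5.047×10^-5 / 0.05795 = 0.871 mmol/L

DIC = 0.871 mmol/L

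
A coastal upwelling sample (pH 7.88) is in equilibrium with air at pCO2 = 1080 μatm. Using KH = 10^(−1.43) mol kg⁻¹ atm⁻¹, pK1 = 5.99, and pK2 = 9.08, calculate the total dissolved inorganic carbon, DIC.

[CO2*] = KH · pCO2 = 10^(−1.43) × 1080×10^-6 = 4.013×10^-5 mol/kg
α₀ = 1/(1 + K1/[H⁺] + K1K2/[H⁺]²) = 1/(1 + 10^+1.89 + 10^+0.69) = 0.01197
DIC = [CO2*]/α₀ = 4.013×10^-5 / 0.01197 = 3.35 mmol/kg

DIC = 3.35 mmol/kg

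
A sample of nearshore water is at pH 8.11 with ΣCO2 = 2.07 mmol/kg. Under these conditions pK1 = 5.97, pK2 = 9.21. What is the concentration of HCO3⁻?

[HCO3⁻] = 1.90 mmol/kg

α₁ = 1 / (1 + [H⁺]/K1 + K2/[H⁺]) = 1 / (1 + 10^-2.14 + 10^-1.10)
   = 1 / (1 + 0.0072444 + 0.079433) = 1/1.0867 = 0.9202
[HCO3⁻] = α₁ × DIC = 0.9202 × 2.07 = 1.90 mmol/kg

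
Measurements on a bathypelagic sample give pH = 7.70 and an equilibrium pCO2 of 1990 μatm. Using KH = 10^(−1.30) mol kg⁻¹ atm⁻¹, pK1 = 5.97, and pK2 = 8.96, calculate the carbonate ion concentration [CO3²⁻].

[CO2*] = KH · pCO2 = 10^(−1.30) × 1990×10^-6 = 9.974×10^-5 mol/kg
α₀ = 1/(1 + K1/[H⁺] + K1K2/[H⁺]²) = 1/(1 + 10^+1.73 + 10^+0.47) = 0.01734
DIC = [CO2*]/α₀ = 9.974×10^-5 / 0.01734 = 5.750 mmol/kg
[CO3²⁻] = α₂·DIC; α₂ = 0.05119, so [CO3²⁻] = 0.05119 × 5.750 = 0.294 mmol/kg

[CO3²⁻] = 0.294 mmol/kg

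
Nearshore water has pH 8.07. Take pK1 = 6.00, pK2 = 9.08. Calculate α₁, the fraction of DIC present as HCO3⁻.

α₁ = 0.904

α₁ = 1 / (1 + [H⁺]/K1 + K2/[H⁺]) = 1 / (1 + 10^-2.07 + 10^-1.01)
   = 1 / (1 + 0.0085114 + 0.097724) = 1/1.1062 = 0.9040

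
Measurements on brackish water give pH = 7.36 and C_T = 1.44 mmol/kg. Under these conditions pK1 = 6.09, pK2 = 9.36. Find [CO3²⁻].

α₂ = 1 / (1 + [H⁺]/K2 + [H⁺]²/(K1K2)) = 1 / (1 + 10^+2.00 + 10^+0.73)
   = 1 / (1 + 100.00 + 5.3703) = 1/106.37 = 0.009401
[CO3²⁻] = α₂ × DIC = 0.009401 × 1.44 = 0.0135 mmol/kg = 13.5 μmol/kg

[CO3²⁻] = 13.5 μmol/kg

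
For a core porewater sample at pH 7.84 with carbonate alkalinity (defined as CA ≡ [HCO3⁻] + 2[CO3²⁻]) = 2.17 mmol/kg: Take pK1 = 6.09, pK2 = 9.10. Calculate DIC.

DIC = 2.10 mmol/kg

CA = [HCO3⁻] + 2[CO3²⁻] = (α₁ + 2α₂)·DIC
At pH 7.84: [H⁺]/K1 = 10^-1.75 = 0.017783, K2/[H⁺] = 10^-1.26 = 0.054954
α₁ = 1/(1 + 0.017783 + 0.054954) = 1/1.0727 = 0.9322; α₂ = α₁·K2/[H⁺] = 0.05123
α₁ + 2α₂ = 1.0347
DIC = CA / (α₁ + 2α₂) = 2.17 / 1.0347 = 2.10 mmol/kg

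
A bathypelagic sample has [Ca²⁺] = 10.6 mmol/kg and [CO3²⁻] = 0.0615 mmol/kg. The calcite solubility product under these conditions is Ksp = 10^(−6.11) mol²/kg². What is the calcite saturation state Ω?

Ksp = 10^(−6.11) = 7.762×10^-7
Ω = [Ca²⁺][CO3²⁻]/Ksp = (10.6×10^-3)(0.0615×10^-3) / 7.762×10^-7 = 0.840

Ω = 0.840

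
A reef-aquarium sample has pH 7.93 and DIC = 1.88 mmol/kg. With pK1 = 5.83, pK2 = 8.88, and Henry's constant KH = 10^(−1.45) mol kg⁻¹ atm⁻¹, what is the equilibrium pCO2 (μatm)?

α₀ = 1 / (1 + K1/[H⁺] + K1K2/[H⁺]²) = 1 / (1 + 10^+2.10 + 10^+1.15)
   = 1 / (1 + 125.89 + 14.125) = 1/141.02 = 0.007091
[CO2*] = α₀ × DIC = 0.007091 × 1.88 = 0.01333 mmol/kg = 13.33 μmol/kg
pCO2 = [CO2*]/KH = 1.333×10^-5 / 3.548×10^-2 = 376 μatm

pCO2 = 376 μatm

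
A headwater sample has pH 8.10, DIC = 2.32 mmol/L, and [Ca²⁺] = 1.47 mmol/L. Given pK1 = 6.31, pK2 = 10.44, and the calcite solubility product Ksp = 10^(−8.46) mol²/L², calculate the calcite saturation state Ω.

Ω = 4.40

α₂ = 1 / (1 + [H⁺]/K2 + [H⁺]²/(K1K2)) = 1 / (1 + 10^+2.34 + 10^+0.55)
   = 1 / (1 + 218.78 + 3.5481) = 1/223.32 = 0.004478
[CO3²⁻] = α₂ × DIC = 0.004478 × 2.32 = 0.01039 mmol/L = 10.39 μmol/L
Ksp = 10^(−8.46) = 3.467×10^-9
Ω = [Ca²⁺][CO3²⁻]/Ksp = (1.47×10^-3)(1.039×10^-5) / 3.467×10^-9 = 4.40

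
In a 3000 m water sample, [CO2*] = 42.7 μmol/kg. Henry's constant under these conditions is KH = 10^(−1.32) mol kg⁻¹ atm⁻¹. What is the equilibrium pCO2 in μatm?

KH = 10^(−1.32) = 4.786×10^-2 mol kg⁻¹ atm⁻¹
pCO2 = [CO2*]/KH = 42.7×10^-6 / 4.786×10^-2 = 8.92×10^-4 atm = 892 μatm

pCO2 = 892 μatm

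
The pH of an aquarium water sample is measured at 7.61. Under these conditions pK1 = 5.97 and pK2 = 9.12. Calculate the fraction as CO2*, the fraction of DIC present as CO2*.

α₀ = 1 / (1 + K1/[H⁺] + K1K2/[H⁺]²) = 1 / (1 + 10^+1.64 + 10^+0.13)
   = 1 / (1 + 43.652 + 1.3490) = 1/46.001 = 0.02174

α₀ = 0.0217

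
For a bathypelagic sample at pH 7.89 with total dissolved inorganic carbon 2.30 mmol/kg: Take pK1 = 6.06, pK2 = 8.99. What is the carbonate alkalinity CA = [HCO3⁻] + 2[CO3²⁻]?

CA = [HCO3⁻] + 2[CO3²⁻] = (α₁ + 2α₂)·DIC
At pH 7.89: [H⁺]/K1 = 10^-1.83 = 0.014791, K2/[H⁺] = 10^-1.10 = 0.079433
α₁ = 1/(1 + 0.014791 + 0.079433) = 1/1.0942 = 0.9139; α₂ = α₁·K2/[H⁺] = 0.07259
α₁ + 2α₂ = 1.0591
CA = 1.0591 × 2.30 = 2.44 mmol/kg

CA = 2.44 mmol/kg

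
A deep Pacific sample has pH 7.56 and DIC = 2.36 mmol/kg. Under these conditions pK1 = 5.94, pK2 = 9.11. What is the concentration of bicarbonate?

[HCO3⁻] = 2.24 mmol/kg

α₁ = 1 / (1 + [H⁺]/K1 + K2/[H⁺]) = 1 / (1 + 10^-1.62 + 10^-1.55)
   = 1 / (1 + 0.023988 + 0.028184) = 1/1.0522 = 0.9504
[HCO3⁻] = α₁ × DIC = 0.9504 × 2.36 = 2.24 mmol/kg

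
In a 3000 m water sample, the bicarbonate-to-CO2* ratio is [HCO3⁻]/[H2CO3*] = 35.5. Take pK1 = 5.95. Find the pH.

From K1 = [H⁺][HCO3⁻]/[H2CO3*]:  pH = pK1 + log₁₀([HCO3⁻]/[H2CO3*])
log₁₀(35.5) = +1.550
pH = 5.95 + (+1.550) = 7.50

pH = 7.50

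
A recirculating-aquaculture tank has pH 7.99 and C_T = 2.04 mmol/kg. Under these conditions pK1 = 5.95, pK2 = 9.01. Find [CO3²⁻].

α₂ = 1 / (1 + [H⁺]/K2 + [H⁺]²/(K1K2)) = 1 / (1 + 10^+1.02 + 10^-1.02)
   = 1 / (1 + 10.471 + 0.095499) = 1/11.567 = 0.08645
[CO3²⁻] = α₂ × DIC = 0.08645 × 2.04 = 0.176 mmol/kg

[CO3²⁻] = 0.176 mmol/kg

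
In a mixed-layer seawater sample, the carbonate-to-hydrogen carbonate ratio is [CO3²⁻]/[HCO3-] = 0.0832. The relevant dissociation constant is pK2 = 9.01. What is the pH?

pH = 7.93

From K2 = [H⁺][CO3²⁻]/[HCO3-]:  pH = pK2 + log₁₀([CO3²⁻]/[HCO3-])
log₁₀(0.0832) = -1.080
pH = 9.01 + (-1.080) = 7.93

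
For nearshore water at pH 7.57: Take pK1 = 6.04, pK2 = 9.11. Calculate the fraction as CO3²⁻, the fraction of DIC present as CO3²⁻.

α₂ = 1 / (1 + [H⁺]/K2 + [H⁺]²/(K1K2)) = 1 / (1 + 10^+1.54 + 10^+0.01)
   = 1 / (1 + 34.674 + 1.0233) = 1/36.697 = 0.02725

α₂ = 0.0273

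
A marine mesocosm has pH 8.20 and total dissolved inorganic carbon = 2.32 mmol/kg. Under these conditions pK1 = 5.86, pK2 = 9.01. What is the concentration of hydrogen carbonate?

α₁ = 1 / (1 + [H⁺]/K1 + K2/[H⁺]) = 1 / (1 + 10^-2.34 + 10^-0.81)
   = 1 / (1 + 0.0045709 + 0.15488) = 1/1.1595 = 0.8625
[HCO3⁻] = α₁ × DIC = 0.8625 × 2.32 = 2.00 mmol/kg

[HCO3⁻] = 2.00 mmol/kg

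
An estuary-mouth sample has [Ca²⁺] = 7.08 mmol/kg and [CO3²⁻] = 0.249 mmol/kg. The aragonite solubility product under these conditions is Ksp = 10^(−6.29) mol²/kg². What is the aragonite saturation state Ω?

Ksp = 10^(−6.29) = 5.129×10^-7
Ω = [Ca²⁺][CO3²⁻]/Ksp = (7.08×10^-3)(0.249×10^-3) / 5.129×10^-7 = 3.44

Ω = 3.44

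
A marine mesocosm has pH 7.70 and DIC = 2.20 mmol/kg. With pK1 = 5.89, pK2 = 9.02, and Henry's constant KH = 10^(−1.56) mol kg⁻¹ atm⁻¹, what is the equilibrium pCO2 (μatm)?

pCO2 = 1160 μatm

α₀ = 1 / (1 + K1/[H⁺] + K1K2/[H⁺]²) = 1 / (1 + 10^+1.81 + 10^+0.49)
   = 1 / (1 + 64.565 + 3.0903) = 1/68.656 = 0.01457
[CO2*] = α₀ × DIC = 0.01457 × 2.20 = 0.03204 mmol/kg
pCO2 = [CO2*]/KH = 3.204×10^-5 / 2.754×10^-2 = 1160 μatm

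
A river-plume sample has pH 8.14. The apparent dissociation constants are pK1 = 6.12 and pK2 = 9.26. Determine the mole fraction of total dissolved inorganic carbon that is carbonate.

α₂ = 0.0699

α₂ = 1 / (1 + [H⁺]/K2 + [H⁺]²/(K1K2)) = 1 / (1 + 10^+1.12 + 10^-0.90)
   = 1 / (1 + 13.183 + 0.12589) = 1/14.308 = 0.06989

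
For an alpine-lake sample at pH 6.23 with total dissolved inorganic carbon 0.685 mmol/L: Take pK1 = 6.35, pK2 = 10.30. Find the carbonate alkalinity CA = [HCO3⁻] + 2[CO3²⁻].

CA = [HCO3⁻] + 2[CO3²⁻] = (α₁ + 2α₂)·DIC
At pH 6.23: [H⁺]/K1 = 10^0.12 = 1.3183, K2/[H⁺] = 10^-4.07 = 8.5114×10^-5
α₁ = 1/(1 + 1.3183 + 8.5114×10^-5) = 1/2.3183 = 0.4313; α₂ = α₁·K2/[H⁺] = 3.671×10^-5
α₁ + 2α₂ = 0.4314
CA = 0.4314 × 0.685 = 0.296 mmol/L

CA = 0.296 mmol/L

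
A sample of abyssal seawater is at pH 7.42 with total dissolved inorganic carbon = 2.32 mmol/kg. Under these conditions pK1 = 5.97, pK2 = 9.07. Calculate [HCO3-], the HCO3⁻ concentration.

α₁ = 1 / (1 + [H⁺]/K1 + K2/[H⁺]) = 1 / (1 + 10^-1.45 + 10^-1.65)
   = 1 / (1 + 0.035481 + 0.022387) = 1/1.0579 = 0.9453
[HCO3⁻] = α₁ × DIC = 0.9453 × 2.32 = 2.19 mmol/kg

[HCO3⁻] = 2.19 mmol/kg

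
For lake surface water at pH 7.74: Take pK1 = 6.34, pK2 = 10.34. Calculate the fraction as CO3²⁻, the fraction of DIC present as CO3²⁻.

α₂ = 1 / (1 + [H⁺]/K2 + [H⁺]²/(K1K2)) = 1 / (1 + 10^+2.60 + 10^+1.20)
   = 1 / (1 + 398.11 + 15.849) = 1/414.96 = 0.002410

α₂ = 0.00241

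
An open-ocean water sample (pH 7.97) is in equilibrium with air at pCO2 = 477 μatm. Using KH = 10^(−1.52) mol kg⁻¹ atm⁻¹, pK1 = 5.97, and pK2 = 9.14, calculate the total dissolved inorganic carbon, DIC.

[CO2*] = KH · pCO2 = 10^(−1.52) × 477×10^-6 = 1.441×10^-5 mol/kg
α₀ = 1/(1 + K1/[H⁺] + K1K2/[H⁺]²) = 1/(1 + 10^+2.00 + 10^+0.83) = 0.009280
DIC = [CO2*]/α₀ = 1.441×10^-5 / 0.009280 = 1.55 mmol/kg

DIC = 1.55 mmol/kg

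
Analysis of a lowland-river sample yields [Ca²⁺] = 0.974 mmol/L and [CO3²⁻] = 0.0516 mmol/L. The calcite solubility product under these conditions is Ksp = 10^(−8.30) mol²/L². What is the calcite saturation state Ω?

Ksp = 10^(−8.30) = 5.012×10^-9
Ω = [Ca²⁺][CO3²⁻]/Ksp = (0.974×10^-3)(0.0516×10^-3) / 5.012×10^-9 = 10.0

Ω = 10.0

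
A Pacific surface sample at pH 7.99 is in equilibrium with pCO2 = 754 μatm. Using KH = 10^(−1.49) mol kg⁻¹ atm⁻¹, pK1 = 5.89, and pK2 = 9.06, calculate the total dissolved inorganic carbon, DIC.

[CO2*] = KH · pCO2 = 10^(−1.49) × 754×10^-6 = 2.440×10^-5 mol/kg
α₀ = 1/(1 + K1/[H⁺] + K1K2/[H⁺]²) = 1/(1 + 10^+2.10 + 10^+1.03) = 0.007267
DIC = [CO2*]/α₀ = 2.440×10^-5 / 0.007267 = 3.36 mmol/kg

DIC = 3.36 mmol/kg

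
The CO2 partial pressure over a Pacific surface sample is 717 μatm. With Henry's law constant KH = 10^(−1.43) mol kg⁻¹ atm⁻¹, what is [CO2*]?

[CO2*] = 26.6 μmol/kg

KH = 10^(−1.43) = 3.715×10^-2 mol kg⁻¹ atm⁻¹
[CO2*] = KH · pCO2 = 3.715×10^-2 × 717×10^-6 atm = 2.66×10^-5 mol/kg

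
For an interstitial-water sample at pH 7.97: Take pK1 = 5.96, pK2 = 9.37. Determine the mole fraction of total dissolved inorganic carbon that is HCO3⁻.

α₁ = 1 / (1 + [H⁺]/K1 + K2/[H⁺]) = 1 / (1 + 10^-2.01 + 10^-1.40)
   = 1 / (1 + 0.0097724 + 0.039811) = 1/1.0496 = 0.9528

α₁ = 0.953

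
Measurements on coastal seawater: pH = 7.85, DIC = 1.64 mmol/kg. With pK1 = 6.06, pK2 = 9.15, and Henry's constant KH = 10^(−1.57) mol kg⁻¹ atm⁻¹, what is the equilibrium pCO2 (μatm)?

α₀ = 1 / (1 + K1/[H⁺] + K1K2/[H⁺]²) = 1 / (1 + 10^+1.79 + 10^+0.49)
   = 1 / (1 + 61.660 + 3.0903) = 1/65.750 = 0.01521
[CO2*] = α₀ × DIC = 0.01521 × 1.64 = 0.02494 mmol/kg
pCO2 = [CO2*]/KH = 2.494×10^-5 / 2.692×10^-2 = 927 μatm

pCO2 = 927 μatm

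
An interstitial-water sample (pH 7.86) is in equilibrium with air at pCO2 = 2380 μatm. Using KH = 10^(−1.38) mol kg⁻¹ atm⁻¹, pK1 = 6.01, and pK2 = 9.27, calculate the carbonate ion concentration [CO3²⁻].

[CO3²⁻] = 0.273 mmol/kg

[CO2*] = KH · pCO2 = 10^(−1.38) × 2380×10^-6 = 9.921×10^-5 mol/kg
α₀ = 1/(1 + K1/[H⁺] + K1K2/[H⁺]²) = 1/(1 + 10^+1.85 + 10^+0.44) = 0.01341
DIC = [CO2*]/α₀ = 9.921×10^-5 / 0.01341 = 7.396 mmol/kg
[CO3²⁻] = α₂·DIC; α₂ = 0.03695, so [CO3²⁻] = 0.03695 × 7.396 = 0.273 mmol/kg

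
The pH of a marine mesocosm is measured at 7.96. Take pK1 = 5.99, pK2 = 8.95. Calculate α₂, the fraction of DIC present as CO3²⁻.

α₂ = 0.0919

α₂ = 1 / (1 + [H⁺]/K2 + [H⁺]²/(K1K2)) = 1 / (1 + 10^+0.99 + 10^-0.98)
   = 1 / (1 + 9.7724 + 0.10471) = 1/10.877 = 0.09194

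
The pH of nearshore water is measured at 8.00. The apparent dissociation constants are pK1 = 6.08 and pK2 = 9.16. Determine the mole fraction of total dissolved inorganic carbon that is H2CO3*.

α₀ = 0.0111

α₀ = 1 / (1 + K1/[H⁺] + K1K2/[H⁺]²) = 1 / (1 + 10^+1.92 + 10^+0.76)
   = 1 / (1 + 83.176 + 5.7544) = 1/89.931 = 0.01112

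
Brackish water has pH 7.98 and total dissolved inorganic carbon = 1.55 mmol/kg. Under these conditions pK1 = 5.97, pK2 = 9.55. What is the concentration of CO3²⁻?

[CO3²⁻] = 0.0402 mmol/kg

α₂ = 1 / (1 + [H⁺]/K2 + [H⁺]²/(K1K2)) = 1 / (1 + 10^+1.57 + 10^-0.44)
   = 1 / (1 + 37.154 + 0.36308) = 1/38.517 = 0.02596
[CO3²⁻] = α₂ × DIC = 0.02596 × 1.55 = 0.0402 mmol/kg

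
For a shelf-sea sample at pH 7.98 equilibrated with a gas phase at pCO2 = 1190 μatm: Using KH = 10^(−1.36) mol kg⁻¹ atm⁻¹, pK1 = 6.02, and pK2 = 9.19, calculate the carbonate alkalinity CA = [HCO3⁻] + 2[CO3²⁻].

CA = 5.32 mmol/kg

[CO2*] = KH · pCO2 = 10^(−1.36) × 1190×10^-6 = 5.195×10^-5 mol/kg
α₀ = 1/(1 + K1/[H⁺] + K1K2/[H⁺]²) = 1/(1 + 10^+1.96 + 10^+0.75) = 0.01022
DIC = [CO2*]/α₀ = 5.195×10^-5 / 0.01022 = 5.082 mmol/kg
CA = (α₁ + 2α₂)·DIC = (0.9323 + 2×0.05748) × 5.082 = 5.32 mmol/kg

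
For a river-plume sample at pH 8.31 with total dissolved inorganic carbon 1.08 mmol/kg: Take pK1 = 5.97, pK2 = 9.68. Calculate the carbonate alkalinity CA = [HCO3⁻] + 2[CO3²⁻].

CA = 1.12 mmol/kg

CA = [HCO3⁻] + 2[CO3²⁻] = (α₁ + 2α₂)·DIC
At pH 8.31: [H⁺]/K1 = 10^-2.34 = 0.0045709, K2/[H⁺] = 10^-1.37 = 0.042658
α₁ = 1/(1 + 0.0045709 + 0.042658) = 1/1.0472 = 0.9549; α₂ = α₁·K2/[H⁺] = 0.04073
α₁ + 2α₂ = 1.0364
CA = 1.0364 × 1.08 = 1.12 mmol/kg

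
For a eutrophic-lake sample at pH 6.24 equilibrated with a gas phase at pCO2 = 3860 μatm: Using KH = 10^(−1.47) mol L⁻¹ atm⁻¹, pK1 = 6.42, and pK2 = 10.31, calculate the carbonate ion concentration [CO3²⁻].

[CO3²⁻] = 0.00736 μmol/L

[CO2*] = KH · pCO2 = 10^(−1.47) × 3860×10^-6 = 1.308×10^-4 mol/L
α₀ = 1/(1 + K1/[H⁺] + K1K2/[H⁺]²) = 1/(1 + 10^-0.18 + 10^-4.25) = 0.6021
DIC = [CO2*]/α₀ = 1.308×10^-4 / 0.6021 = 0.2172 mmol/L
[CO3²⁻] = α₂·DIC; α₂ = 3.386×10^-5, so [CO3²⁻] = 3.386×10^-5 × 0.2172 = 7.36×10^-6 mmol/L = 0.00736 μmol/L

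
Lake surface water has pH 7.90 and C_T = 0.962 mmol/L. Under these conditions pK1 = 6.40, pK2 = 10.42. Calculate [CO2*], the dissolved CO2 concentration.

[CO2*] = 0.0294 mmol/L

α₀ = 1 / (1 + K1/[H⁺] + K1K2/[H⁺]²) = 1 / (1 + 10^+1.50 + 10^-1.02)
   = 1 / (1 + 31.623 + 0.095499) = 1/32.718 = 0.03056
[CO2*] = α₀ × DIC = 0.03056 × 0.962 = 0.0294 mmol/L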